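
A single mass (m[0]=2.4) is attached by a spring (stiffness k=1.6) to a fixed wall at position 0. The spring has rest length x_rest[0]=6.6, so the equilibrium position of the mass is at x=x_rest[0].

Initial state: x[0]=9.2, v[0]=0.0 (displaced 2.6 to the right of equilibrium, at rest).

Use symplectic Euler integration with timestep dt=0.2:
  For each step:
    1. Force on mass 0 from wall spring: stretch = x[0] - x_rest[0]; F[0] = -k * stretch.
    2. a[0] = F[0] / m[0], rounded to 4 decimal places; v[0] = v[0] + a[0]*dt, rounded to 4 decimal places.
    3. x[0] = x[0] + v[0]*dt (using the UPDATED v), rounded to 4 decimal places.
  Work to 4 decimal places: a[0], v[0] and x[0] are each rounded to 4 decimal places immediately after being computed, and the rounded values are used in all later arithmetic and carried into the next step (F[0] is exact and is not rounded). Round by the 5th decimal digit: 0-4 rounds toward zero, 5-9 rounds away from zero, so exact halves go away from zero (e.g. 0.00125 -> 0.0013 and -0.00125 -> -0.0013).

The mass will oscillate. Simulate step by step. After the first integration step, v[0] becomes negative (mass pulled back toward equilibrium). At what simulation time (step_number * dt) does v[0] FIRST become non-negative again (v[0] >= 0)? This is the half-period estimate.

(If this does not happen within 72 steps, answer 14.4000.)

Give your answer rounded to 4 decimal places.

Step 0: x=[9.2000] v=[0.0000]
Step 1: x=[9.1307] v=[-0.3467]
Step 2: x=[8.9939] v=[-0.6841]
Step 3: x=[8.7932] v=[-1.0033]
Step 4: x=[8.5341] v=[-1.2957]
Step 5: x=[8.2234] v=[-1.5536]
Step 6: x=[7.8694] v=[-1.7701]
Step 7: x=[7.4815] v=[-1.9394]
Step 8: x=[7.0701] v=[-2.0569]
Step 9: x=[6.6462] v=[-2.1196]
Step 10: x=[6.2210] v=[-2.1258]
Step 11: x=[5.8059] v=[-2.0753]
Step 12: x=[5.4120] v=[-1.9694]
Step 13: x=[5.0498] v=[-1.8110]
Step 14: x=[4.7289] v=[-1.6043]
Step 15: x=[4.4579] v=[-1.3548]
Step 16: x=[4.2441] v=[-1.0692]
Step 17: x=[4.0931] v=[-0.7551]
Step 18: x=[4.0089] v=[-0.4208]
Step 19: x=[3.9938] v=[-0.0753]
Step 20: x=[4.0482] v=[0.2722]
First v>=0 after going negative at step 20, time=4.0000

Answer: 4.0000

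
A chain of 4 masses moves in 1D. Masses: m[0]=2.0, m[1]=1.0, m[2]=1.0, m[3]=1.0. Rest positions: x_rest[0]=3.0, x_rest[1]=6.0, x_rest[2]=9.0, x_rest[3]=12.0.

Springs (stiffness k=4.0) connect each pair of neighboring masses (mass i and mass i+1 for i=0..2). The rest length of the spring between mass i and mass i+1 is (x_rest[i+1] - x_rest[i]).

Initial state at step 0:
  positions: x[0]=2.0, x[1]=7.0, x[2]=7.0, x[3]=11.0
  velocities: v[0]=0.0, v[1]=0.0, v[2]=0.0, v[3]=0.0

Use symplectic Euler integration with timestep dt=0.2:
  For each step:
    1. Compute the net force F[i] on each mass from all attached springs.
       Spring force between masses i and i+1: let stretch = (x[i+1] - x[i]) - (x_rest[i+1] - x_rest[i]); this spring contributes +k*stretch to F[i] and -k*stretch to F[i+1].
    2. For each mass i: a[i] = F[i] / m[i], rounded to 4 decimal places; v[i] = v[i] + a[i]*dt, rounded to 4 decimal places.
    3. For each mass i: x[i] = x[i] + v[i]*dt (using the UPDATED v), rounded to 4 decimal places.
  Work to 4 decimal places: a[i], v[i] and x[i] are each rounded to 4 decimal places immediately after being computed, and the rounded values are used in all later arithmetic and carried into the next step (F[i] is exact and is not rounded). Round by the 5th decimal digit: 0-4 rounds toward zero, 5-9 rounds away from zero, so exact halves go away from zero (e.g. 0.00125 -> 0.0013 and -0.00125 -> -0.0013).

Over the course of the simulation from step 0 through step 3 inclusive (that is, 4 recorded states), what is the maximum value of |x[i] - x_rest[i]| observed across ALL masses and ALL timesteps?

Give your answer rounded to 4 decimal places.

Answer: 2.0725

Derivation:
Step 0: x=[2.0000 7.0000 7.0000 11.0000] v=[0.0000 0.0000 0.0000 0.0000]
Step 1: x=[2.1600 6.2000 7.6400 10.8400] v=[0.8000 -4.0000 3.2000 -0.8000]
Step 2: x=[2.4032 4.9840 8.5616 10.6480] v=[1.2160 -6.0800 4.6080 -0.9600]
Step 3: x=[2.6129 3.9275 9.2446 10.6022] v=[1.0483 -5.2826 3.4150 -0.2291]
Max displacement = 2.0725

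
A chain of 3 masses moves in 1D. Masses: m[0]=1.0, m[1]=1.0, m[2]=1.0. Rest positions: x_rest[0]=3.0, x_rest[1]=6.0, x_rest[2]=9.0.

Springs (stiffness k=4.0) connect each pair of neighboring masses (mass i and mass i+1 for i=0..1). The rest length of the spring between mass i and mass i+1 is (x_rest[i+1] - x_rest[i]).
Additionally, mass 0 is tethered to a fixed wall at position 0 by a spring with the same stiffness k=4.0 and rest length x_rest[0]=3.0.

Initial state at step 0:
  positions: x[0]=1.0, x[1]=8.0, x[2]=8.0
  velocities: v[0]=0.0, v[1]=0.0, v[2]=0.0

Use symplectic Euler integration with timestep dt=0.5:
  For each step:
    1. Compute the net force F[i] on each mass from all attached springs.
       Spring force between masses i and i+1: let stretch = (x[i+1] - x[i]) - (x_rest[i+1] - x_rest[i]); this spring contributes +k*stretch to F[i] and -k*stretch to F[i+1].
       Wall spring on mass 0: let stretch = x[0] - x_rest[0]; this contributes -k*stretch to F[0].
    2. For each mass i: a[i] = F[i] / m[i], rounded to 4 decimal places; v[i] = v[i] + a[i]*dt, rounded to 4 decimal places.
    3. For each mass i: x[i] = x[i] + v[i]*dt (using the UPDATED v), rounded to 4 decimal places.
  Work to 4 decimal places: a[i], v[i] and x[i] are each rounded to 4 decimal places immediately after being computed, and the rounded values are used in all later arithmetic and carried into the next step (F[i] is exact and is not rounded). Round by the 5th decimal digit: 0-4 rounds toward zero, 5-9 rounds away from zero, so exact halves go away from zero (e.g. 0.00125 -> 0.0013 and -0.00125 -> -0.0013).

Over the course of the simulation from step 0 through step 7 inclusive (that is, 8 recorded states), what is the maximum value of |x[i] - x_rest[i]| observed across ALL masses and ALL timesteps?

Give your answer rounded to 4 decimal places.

Answer: 5.0000

Derivation:
Step 0: x=[1.0000 8.0000 8.0000] v=[0.0000 0.0000 0.0000]
Step 1: x=[7.0000 1.0000 11.0000] v=[12.0000 -14.0000 6.0000]
Step 2: x=[0.0000 10.0000 7.0000] v=[-14.0000 18.0000 -8.0000]
Step 3: x=[3.0000 6.0000 9.0000] v=[6.0000 -8.0000 4.0000]
Step 4: x=[6.0000 2.0000 11.0000] v=[6.0000 -8.0000 4.0000]
Step 5: x=[-1.0000 11.0000 7.0000] v=[-14.0000 18.0000 -8.0000]
Step 6: x=[5.0000 4.0000 10.0000] v=[12.0000 -14.0000 6.0000]
Step 7: x=[5.0000 4.0000 10.0000] v=[0.0000 0.0000 0.0000]
Max displacement = 5.0000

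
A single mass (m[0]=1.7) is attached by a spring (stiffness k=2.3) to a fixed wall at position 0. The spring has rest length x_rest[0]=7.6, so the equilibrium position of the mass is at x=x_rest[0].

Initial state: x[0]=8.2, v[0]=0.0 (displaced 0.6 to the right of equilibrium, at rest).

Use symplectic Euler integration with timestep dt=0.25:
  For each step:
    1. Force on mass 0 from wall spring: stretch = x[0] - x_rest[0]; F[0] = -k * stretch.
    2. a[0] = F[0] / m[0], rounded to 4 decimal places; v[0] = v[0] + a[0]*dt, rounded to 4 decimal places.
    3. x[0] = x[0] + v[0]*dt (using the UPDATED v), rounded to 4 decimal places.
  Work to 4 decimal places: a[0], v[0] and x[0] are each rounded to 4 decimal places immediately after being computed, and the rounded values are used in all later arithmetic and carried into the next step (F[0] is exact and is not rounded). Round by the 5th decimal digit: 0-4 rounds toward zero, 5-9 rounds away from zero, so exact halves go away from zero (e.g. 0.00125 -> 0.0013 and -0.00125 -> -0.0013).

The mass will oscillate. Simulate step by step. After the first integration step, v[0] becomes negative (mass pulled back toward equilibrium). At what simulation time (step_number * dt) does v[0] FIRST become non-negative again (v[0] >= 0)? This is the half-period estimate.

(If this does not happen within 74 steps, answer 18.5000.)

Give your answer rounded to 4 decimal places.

Step 0: x=[8.2000] v=[0.0000]
Step 1: x=[8.1493] v=[-0.2030]
Step 2: x=[8.0521] v=[-0.3888]
Step 3: x=[7.9167] v=[-0.5417]
Step 4: x=[7.7545] v=[-0.6488]
Step 5: x=[7.5792] v=[-0.7011]
Step 6: x=[7.4057] v=[-0.6941]
Step 7: x=[7.2486] v=[-0.6284]
Step 8: x=[7.1212] v=[-0.5096]
Step 9: x=[7.0343] v=[-0.3477]
Step 10: x=[6.9952] v=[-0.1564]
Step 11: x=[7.0073] v=[0.0482]
First v>=0 after going negative at step 11, time=2.7500

Answer: 2.7500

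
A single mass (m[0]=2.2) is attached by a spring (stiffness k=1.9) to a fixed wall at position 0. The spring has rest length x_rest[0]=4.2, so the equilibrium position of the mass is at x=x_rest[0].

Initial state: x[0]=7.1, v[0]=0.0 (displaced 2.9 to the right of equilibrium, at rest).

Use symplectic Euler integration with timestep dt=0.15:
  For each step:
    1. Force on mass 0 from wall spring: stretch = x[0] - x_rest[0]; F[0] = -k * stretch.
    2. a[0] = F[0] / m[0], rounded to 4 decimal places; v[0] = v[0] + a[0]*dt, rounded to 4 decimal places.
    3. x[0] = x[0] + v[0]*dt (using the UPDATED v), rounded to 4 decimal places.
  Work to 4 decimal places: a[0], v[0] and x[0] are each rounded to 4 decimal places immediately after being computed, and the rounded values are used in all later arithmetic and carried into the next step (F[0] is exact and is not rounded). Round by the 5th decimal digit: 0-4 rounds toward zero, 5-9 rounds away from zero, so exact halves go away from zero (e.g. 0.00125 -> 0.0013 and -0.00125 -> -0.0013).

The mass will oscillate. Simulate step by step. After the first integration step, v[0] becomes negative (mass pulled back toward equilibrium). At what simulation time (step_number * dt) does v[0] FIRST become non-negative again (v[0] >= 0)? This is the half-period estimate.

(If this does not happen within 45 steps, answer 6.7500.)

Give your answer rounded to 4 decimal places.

Step 0: x=[7.1000] v=[0.0000]
Step 1: x=[7.0436] v=[-0.3757]
Step 2: x=[6.9320] v=[-0.7441]
Step 3: x=[6.7673] v=[-1.0980]
Step 4: x=[6.5527] v=[-1.4306]
Step 5: x=[6.2924] v=[-1.7354]
Step 6: x=[5.9914] v=[-2.0065]
Step 7: x=[5.6556] v=[-2.2386]
Step 8: x=[5.2915] v=[-2.4272]
Step 9: x=[4.9062] v=[-2.5686]
Step 10: x=[4.5072] v=[-2.6601]
Step 11: x=[4.1022] v=[-2.6999]
Step 12: x=[3.6991] v=[-2.6872]
Step 13: x=[3.3058] v=[-2.6223]
Step 14: x=[2.9298] v=[-2.5065]
Step 15: x=[2.5785] v=[-2.3420]
Step 16: x=[2.2587] v=[-2.1319]
Step 17: x=[1.9766] v=[-1.8804]
Step 18: x=[1.7377] v=[-1.5924]
Step 19: x=[1.5467] v=[-1.2734]
Step 20: x=[1.4072] v=[-0.9297]
Step 21: x=[1.3220] v=[-0.5679]
Step 22: x=[1.2927] v=[-0.1951]
Step 23: x=[1.3199] v=[0.1815]
First v>=0 after going negative at step 23, time=3.4500

Answer: 3.4500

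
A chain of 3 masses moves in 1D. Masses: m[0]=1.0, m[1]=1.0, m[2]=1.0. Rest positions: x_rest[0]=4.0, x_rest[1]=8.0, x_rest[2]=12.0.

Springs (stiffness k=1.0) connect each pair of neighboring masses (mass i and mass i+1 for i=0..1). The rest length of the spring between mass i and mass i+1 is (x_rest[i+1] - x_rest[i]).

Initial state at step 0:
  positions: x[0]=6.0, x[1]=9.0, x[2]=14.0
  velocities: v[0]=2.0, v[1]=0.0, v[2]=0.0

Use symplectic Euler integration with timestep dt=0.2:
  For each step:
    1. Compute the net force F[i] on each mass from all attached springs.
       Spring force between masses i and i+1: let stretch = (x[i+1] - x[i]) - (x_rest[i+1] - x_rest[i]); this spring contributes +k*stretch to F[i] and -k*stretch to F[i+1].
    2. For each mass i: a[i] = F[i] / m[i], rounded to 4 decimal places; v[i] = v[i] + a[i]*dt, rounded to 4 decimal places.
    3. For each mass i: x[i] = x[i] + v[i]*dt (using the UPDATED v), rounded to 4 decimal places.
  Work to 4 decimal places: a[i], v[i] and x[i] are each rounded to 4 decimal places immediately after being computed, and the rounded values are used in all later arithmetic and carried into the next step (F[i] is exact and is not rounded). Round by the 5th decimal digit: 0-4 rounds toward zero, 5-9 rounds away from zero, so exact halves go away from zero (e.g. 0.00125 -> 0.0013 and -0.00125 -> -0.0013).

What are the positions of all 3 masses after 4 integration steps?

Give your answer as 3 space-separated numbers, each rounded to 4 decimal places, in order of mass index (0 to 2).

Answer: 7.1156 9.8126 13.6718

Derivation:
Step 0: x=[6.0000 9.0000 14.0000] v=[2.0000 0.0000 0.0000]
Step 1: x=[6.3600 9.0800 13.9600] v=[1.8000 0.4000 -0.2000]
Step 2: x=[6.6688 9.2464 13.8848] v=[1.5440 0.8320 -0.3760]
Step 3: x=[6.9207 9.4952 13.7841] v=[1.2595 1.2442 -0.5037]
Step 4: x=[7.1156 9.8126 13.6718] v=[0.9744 1.5871 -0.5615]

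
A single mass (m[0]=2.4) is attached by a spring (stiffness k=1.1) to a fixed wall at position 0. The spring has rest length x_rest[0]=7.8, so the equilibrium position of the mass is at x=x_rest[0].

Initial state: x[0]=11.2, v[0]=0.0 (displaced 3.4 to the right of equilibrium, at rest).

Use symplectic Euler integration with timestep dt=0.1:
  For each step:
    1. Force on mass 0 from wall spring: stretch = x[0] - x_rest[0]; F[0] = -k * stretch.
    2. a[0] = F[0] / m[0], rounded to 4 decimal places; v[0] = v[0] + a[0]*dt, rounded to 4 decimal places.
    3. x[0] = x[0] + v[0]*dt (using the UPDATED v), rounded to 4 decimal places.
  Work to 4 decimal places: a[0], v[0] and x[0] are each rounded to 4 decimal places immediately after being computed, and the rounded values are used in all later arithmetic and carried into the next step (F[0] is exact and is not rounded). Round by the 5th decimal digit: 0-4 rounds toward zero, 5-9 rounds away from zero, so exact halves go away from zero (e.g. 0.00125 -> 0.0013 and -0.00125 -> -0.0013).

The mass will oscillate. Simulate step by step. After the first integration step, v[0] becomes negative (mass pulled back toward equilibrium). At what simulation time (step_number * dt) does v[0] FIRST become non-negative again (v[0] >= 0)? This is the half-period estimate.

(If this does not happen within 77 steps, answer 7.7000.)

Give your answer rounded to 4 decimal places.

Step 0: x=[11.2000] v=[0.0000]
Step 1: x=[11.1844] v=[-0.1558]
Step 2: x=[11.1533] v=[-0.3109]
Step 3: x=[11.1068] v=[-0.4646]
Step 4: x=[11.0452] v=[-0.6162]
Step 5: x=[10.9687] v=[-0.7649]
Step 6: x=[10.8777] v=[-0.9101]
Step 7: x=[10.7726] v=[-1.0512]
Step 8: x=[10.6539] v=[-1.1874]
Step 9: x=[10.5221] v=[-1.3182]
Step 10: x=[10.3778] v=[-1.4430]
Step 11: x=[10.2217] v=[-1.5612]
Step 12: x=[10.0545] v=[-1.6722]
Step 13: x=[9.8770] v=[-1.7755]
Step 14: x=[9.6899] v=[-1.8707]
Step 15: x=[9.4942] v=[-1.9573]
Step 16: x=[9.2907] v=[-2.0350]
Step 17: x=[9.0804] v=[-2.1033]
Step 18: x=[8.8642] v=[-2.1620]
Step 19: x=[8.6431] v=[-2.2108]
Step 20: x=[8.4182] v=[-2.2494]
Step 21: x=[8.1904] v=[-2.2777]
Step 22: x=[7.9608] v=[-2.2956]
Step 23: x=[7.7305] v=[-2.3030]
Step 24: x=[7.5005] v=[-2.2998]
Step 25: x=[7.2719] v=[-2.2861]
Step 26: x=[7.0457] v=[-2.2619]
Step 27: x=[6.8230] v=[-2.2273]
Step 28: x=[6.6048] v=[-2.1825]
Step 29: x=[6.3920] v=[-2.1277]
Step 30: x=[6.1857] v=[-2.0632]
Step 31: x=[5.9868] v=[-1.9892]
Step 32: x=[5.7962] v=[-1.9061]
Step 33: x=[5.6148] v=[-1.8143]
Step 34: x=[5.4434] v=[-1.7141]
Step 35: x=[5.2828] v=[-1.6061]
Step 36: x=[5.1337] v=[-1.4907]
Step 37: x=[4.9969] v=[-1.3685]
Step 38: x=[4.8729] v=[-1.2400]
Step 39: x=[4.7623] v=[-1.1058]
Step 40: x=[4.6656] v=[-0.9666]
Step 41: x=[4.5833] v=[-0.8229]
Step 42: x=[4.5158] v=[-0.6755]
Step 43: x=[4.4633] v=[-0.5250]
Step 44: x=[4.4261] v=[-0.3721]
Step 45: x=[4.4044] v=[-0.2175]
Step 46: x=[4.3982] v=[-0.0619]
Step 47: x=[4.4076] v=[0.0940]
First v>=0 after going negative at step 47, time=4.7000

Answer: 4.7000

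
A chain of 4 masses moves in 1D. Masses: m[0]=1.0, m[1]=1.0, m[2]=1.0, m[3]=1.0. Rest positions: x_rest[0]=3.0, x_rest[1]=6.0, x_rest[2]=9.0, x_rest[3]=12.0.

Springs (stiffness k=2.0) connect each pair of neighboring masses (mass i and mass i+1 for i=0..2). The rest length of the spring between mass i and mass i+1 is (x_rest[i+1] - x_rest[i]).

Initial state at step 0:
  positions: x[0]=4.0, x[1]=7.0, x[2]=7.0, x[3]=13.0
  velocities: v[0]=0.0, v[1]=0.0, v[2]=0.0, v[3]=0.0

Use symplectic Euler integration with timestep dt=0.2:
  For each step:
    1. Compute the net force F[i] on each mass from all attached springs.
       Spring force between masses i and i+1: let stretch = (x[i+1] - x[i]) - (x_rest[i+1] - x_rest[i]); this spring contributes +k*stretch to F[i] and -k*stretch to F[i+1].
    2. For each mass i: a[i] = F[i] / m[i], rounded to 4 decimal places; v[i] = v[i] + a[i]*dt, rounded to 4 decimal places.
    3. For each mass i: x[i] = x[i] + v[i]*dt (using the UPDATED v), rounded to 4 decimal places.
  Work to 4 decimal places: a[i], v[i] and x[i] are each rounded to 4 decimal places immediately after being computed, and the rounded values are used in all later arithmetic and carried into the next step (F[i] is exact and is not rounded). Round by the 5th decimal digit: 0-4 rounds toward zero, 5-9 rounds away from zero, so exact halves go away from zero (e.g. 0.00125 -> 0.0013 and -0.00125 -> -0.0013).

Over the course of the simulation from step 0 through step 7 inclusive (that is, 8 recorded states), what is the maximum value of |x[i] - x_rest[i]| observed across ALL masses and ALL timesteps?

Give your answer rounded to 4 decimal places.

Answer: 2.1463

Derivation:
Step 0: x=[4.0000 7.0000 7.0000 13.0000] v=[0.0000 0.0000 0.0000 0.0000]
Step 1: x=[4.0000 6.7600 7.4800 12.7600] v=[0.0000 -1.2000 2.4000 -1.2000]
Step 2: x=[3.9808 6.3568 8.3248 12.3376] v=[-0.0960 -2.0160 4.2240 -2.1120]
Step 3: x=[3.9117 5.9210 9.3332 11.8342] v=[-0.3456 -2.1792 5.0419 -2.5171]
Step 4: x=[3.7633 5.5974 10.2687 11.3707] v=[-0.7419 -1.6180 4.6774 -2.3175]
Step 5: x=[3.5216 5.5008 10.9186 11.0590] v=[-1.2083 -0.4831 3.2497 -1.5583]
Step 6: x=[3.1983 5.6793 11.1463 10.9761] v=[-1.6166 0.8923 1.1387 -0.4145]
Step 7: x=[2.8335 6.0966 10.9231 11.1468] v=[-1.8242 2.0867 -1.1162 0.8536]
Max displacement = 2.1463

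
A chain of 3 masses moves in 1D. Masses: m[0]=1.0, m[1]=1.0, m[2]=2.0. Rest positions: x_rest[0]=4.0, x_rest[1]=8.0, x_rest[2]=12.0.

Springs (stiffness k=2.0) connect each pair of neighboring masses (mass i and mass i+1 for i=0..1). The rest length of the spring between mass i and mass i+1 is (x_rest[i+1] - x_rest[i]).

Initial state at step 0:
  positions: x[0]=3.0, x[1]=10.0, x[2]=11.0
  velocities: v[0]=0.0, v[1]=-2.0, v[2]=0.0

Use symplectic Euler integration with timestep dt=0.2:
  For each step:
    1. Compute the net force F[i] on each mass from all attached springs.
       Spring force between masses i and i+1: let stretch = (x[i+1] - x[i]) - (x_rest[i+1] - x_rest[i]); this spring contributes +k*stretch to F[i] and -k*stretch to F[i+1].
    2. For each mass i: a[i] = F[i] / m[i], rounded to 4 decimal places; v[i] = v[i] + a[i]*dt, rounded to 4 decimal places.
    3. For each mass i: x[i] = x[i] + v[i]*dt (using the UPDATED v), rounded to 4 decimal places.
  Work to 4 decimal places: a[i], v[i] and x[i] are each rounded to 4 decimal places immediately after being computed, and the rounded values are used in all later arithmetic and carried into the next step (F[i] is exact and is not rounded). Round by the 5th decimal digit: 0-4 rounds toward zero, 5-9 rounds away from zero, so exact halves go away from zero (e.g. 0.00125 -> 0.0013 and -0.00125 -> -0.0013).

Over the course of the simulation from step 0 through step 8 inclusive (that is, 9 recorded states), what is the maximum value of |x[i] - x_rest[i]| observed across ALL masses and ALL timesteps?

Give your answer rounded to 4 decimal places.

Step 0: x=[3.0000 10.0000 11.0000] v=[0.0000 -2.0000 0.0000]
Step 1: x=[3.2400 9.1200 11.1200] v=[1.2000 -4.4000 0.6000]
Step 2: x=[3.6304 7.9296 11.3200] v=[1.9520 -5.9520 1.0000]
Step 3: x=[4.0447 6.6665 11.5444] v=[2.0717 -6.3155 1.1219]
Step 4: x=[4.3488 5.5839 11.7337] v=[1.5204 -5.4131 0.9463]
Step 5: x=[4.4317 4.8945 11.8370] v=[0.4144 -3.4472 0.5163]
Step 6: x=[4.2316 4.7234 11.8226] v=[-1.0005 -0.8553 -0.0722]
Step 7: x=[3.7508 5.0809 11.6842] v=[-2.4038 1.7877 -0.6920]
Step 8: x=[3.0564 5.8603 11.4417] v=[-3.4718 3.8970 -1.2127]
Max displacement = 3.2766

Answer: 3.2766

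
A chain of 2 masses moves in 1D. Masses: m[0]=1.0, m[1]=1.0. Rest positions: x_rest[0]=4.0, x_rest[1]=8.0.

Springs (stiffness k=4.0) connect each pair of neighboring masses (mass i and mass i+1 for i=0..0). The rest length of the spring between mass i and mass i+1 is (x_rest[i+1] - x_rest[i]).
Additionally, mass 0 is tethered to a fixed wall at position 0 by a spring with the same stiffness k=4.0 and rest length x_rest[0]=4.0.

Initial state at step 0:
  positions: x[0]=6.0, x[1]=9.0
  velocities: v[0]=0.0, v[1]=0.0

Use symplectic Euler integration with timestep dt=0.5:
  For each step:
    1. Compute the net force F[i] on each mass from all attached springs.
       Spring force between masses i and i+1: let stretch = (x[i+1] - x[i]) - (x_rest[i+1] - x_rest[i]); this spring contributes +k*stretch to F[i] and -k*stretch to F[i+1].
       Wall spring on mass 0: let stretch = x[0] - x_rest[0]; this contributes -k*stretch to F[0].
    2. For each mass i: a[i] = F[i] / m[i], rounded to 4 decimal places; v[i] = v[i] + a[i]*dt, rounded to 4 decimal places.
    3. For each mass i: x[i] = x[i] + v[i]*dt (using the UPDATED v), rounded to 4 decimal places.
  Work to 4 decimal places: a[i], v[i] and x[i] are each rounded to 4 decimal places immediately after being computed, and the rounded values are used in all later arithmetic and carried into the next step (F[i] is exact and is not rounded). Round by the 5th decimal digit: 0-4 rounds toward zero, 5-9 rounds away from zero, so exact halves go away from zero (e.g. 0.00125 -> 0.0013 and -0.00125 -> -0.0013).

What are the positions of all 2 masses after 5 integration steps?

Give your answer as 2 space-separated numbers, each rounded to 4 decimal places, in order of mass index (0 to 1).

Answer: 2.0000 7.0000

Derivation:
Step 0: x=[6.0000 9.0000] v=[0.0000 0.0000]
Step 1: x=[3.0000 10.0000] v=[-6.0000 2.0000]
Step 2: x=[4.0000 8.0000] v=[2.0000 -4.0000]
Step 3: x=[5.0000 6.0000] v=[2.0000 -4.0000]
Step 4: x=[2.0000 7.0000] v=[-6.0000 2.0000]
Step 5: x=[2.0000 7.0000] v=[0.0000 0.0000]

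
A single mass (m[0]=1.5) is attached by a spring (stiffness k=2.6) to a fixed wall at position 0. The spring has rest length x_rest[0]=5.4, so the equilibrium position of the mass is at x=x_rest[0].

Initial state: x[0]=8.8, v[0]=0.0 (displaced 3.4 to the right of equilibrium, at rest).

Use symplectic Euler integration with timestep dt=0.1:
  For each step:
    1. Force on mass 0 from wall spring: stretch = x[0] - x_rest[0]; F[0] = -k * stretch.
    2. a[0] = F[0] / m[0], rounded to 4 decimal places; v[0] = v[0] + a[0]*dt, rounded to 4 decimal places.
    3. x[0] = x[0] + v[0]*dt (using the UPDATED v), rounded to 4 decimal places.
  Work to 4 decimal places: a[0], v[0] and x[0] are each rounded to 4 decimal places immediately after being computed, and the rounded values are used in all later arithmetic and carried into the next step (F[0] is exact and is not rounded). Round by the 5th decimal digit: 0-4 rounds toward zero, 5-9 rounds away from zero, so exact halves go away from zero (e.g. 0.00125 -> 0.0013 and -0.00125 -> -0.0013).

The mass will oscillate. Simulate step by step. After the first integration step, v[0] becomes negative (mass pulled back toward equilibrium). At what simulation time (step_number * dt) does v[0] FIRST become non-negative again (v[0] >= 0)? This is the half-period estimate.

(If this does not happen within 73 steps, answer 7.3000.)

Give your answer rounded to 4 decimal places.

Answer: 2.4000

Derivation:
Step 0: x=[8.8000] v=[0.0000]
Step 1: x=[8.7411] v=[-0.5893]
Step 2: x=[8.6243] v=[-1.1684]
Step 3: x=[8.4516] v=[-1.7273]
Step 4: x=[8.2260] v=[-2.2562]
Step 5: x=[7.9514] v=[-2.7460]
Step 6: x=[7.6326] v=[-3.1882]
Step 7: x=[7.2751] v=[-3.5752]
Step 8: x=[6.8851] v=[-3.9002]
Step 9: x=[6.4693] v=[-4.1576]
Step 10: x=[6.0350] v=[-4.3430]
Step 11: x=[5.5897] v=[-4.4531]
Step 12: x=[5.1411] v=[-4.4860]
Step 13: x=[4.6970] v=[-4.4411]
Step 14: x=[4.2651] v=[-4.3193]
Step 15: x=[3.8528] v=[-4.1226]
Step 16: x=[3.4674] v=[-3.8544]
Step 17: x=[3.1155] v=[-3.5194]
Step 18: x=[2.8032] v=[-3.1234]
Step 19: x=[2.5359] v=[-2.6733]
Step 20: x=[2.3182] v=[-2.1769]
Step 21: x=[2.1539] v=[-1.6427]
Step 22: x=[2.0459] v=[-1.0800]
Step 23: x=[1.9960] v=[-0.4986]
Step 24: x=[2.0051] v=[0.0914]
First v>=0 after going negative at step 24, time=2.4000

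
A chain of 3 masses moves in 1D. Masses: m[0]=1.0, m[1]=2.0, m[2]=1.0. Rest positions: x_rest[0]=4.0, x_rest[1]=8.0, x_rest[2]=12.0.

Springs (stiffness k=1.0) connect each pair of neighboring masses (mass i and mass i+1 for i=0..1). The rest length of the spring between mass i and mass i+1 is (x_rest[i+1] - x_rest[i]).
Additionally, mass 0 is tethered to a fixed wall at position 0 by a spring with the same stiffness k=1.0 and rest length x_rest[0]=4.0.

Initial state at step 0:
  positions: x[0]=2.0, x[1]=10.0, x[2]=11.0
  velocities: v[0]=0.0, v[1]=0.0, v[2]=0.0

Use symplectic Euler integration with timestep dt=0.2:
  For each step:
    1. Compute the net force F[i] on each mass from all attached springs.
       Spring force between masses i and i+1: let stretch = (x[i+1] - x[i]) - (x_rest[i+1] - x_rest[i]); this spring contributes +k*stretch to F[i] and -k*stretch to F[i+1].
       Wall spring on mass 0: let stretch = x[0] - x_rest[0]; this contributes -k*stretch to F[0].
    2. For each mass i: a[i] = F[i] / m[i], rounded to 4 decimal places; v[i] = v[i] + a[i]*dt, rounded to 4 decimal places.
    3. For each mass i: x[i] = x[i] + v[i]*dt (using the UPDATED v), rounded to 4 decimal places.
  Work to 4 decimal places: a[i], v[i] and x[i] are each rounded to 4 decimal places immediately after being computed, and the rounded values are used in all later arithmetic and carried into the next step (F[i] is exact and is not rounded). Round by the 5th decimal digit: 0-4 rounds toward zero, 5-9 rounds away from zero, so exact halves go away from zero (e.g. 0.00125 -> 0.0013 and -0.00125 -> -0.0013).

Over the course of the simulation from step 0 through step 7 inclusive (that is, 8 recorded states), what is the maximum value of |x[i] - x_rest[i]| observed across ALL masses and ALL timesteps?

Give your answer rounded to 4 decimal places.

Step 0: x=[2.0000 10.0000 11.0000] v=[0.0000 0.0000 0.0000]
Step 1: x=[2.2400 9.8600 11.1200] v=[1.2000 -0.7000 0.6000]
Step 2: x=[2.6952 9.5928 11.3496] v=[2.2760 -1.3360 1.1480]
Step 3: x=[3.3185 9.2228 11.6689] v=[3.1165 -1.8501 1.5966]
Step 4: x=[4.0452 8.7836 12.0504] v=[3.6337 -2.1959 1.9074]
Step 5: x=[4.7997 8.3150 12.4612] v=[3.7723 -2.3431 2.0540]
Step 6: x=[5.5028 7.8590 12.8662] v=[3.5154 -2.2800 2.0248]
Step 7: x=[6.0800 7.4560 13.2309] v=[2.8861 -2.0149 1.8234]
Max displacement = 2.0800

Answer: 2.0800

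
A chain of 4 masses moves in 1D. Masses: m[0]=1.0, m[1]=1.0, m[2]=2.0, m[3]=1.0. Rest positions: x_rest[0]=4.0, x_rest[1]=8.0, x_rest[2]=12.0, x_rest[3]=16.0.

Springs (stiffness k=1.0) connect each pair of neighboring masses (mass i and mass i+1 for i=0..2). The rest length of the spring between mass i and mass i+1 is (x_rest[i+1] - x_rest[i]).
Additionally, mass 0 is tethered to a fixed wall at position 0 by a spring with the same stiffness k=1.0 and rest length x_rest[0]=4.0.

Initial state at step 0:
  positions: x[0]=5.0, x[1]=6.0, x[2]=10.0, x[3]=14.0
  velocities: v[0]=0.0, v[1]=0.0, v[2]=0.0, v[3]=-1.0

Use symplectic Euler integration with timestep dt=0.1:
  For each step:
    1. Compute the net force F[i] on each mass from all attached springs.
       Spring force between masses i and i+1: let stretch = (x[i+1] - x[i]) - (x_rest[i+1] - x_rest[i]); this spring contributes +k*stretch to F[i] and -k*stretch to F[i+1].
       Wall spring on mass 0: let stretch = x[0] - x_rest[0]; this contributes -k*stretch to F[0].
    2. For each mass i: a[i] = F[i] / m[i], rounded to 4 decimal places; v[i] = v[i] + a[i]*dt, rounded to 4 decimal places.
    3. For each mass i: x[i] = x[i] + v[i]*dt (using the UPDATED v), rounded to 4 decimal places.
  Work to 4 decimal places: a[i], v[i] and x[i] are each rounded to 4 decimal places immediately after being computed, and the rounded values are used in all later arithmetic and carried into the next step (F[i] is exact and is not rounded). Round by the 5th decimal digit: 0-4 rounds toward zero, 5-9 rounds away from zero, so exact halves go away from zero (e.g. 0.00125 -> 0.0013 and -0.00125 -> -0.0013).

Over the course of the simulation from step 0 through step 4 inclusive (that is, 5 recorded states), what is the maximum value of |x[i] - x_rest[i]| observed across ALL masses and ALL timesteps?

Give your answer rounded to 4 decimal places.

Step 0: x=[5.0000 6.0000 10.0000 14.0000] v=[0.0000 0.0000 0.0000 -1.0000]
Step 1: x=[4.9600 6.0300 10.0000 13.9000] v=[-0.4000 0.3000 0.0000 -1.0000]
Step 2: x=[4.8811 6.0890 9.9997 13.8010] v=[-0.7890 0.5900 -0.0035 -0.9900]
Step 3: x=[4.7655 6.1750 9.9988 13.7040] v=[-1.1563 0.8603 -0.0090 -0.9701]
Step 4: x=[4.6163 6.2852 9.9973 13.6099] v=[-1.4919 1.1017 -0.0149 -0.9406]
Max displacement = 2.3901

Answer: 2.3901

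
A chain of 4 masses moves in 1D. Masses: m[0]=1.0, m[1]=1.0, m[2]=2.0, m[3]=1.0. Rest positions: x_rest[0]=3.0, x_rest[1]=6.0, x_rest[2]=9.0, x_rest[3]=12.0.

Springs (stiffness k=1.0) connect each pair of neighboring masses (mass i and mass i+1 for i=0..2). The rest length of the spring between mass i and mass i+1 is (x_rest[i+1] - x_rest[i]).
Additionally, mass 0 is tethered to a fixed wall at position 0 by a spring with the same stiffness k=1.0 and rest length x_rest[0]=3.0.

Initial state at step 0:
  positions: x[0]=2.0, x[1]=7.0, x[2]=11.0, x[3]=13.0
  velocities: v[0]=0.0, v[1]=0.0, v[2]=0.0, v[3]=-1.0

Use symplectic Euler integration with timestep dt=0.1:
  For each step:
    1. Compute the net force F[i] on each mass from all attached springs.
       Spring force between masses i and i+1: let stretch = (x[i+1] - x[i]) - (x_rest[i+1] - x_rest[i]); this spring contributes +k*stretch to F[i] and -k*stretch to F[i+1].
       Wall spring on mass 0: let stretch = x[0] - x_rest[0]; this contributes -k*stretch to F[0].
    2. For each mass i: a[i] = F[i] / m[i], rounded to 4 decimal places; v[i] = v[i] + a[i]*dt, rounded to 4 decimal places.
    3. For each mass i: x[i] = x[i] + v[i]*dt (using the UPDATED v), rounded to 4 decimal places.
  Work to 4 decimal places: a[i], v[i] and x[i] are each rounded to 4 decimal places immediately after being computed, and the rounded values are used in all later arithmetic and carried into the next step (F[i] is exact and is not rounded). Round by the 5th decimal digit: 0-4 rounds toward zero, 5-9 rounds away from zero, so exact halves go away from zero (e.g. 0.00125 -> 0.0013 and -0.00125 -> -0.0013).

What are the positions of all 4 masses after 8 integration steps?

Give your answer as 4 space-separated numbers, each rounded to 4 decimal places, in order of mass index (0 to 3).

Answer: 2.9411 6.7166 10.6215 12.5997

Derivation:
Step 0: x=[2.0000 7.0000 11.0000 13.0000] v=[0.0000 0.0000 0.0000 -1.0000]
Step 1: x=[2.0300 6.9900 10.9900 12.9100] v=[0.3000 -0.1000 -0.1000 -0.9000]
Step 2: x=[2.0893 6.9704 10.9696 12.8308] v=[0.5930 -0.1960 -0.2040 -0.7920]
Step 3: x=[2.1765 6.9420 10.9385 12.7630] v=[0.8722 -0.2842 -0.3109 -0.6781]
Step 4: x=[2.2896 6.9059 10.8966 12.7069] v=[1.1311 -0.3611 -0.4195 -0.5606]
Step 5: x=[2.4260 6.8635 10.8438 12.6627] v=[1.3638 -0.4237 -0.5285 -0.4416]
Step 6: x=[2.5825 6.8166 10.7801 12.6304] v=[1.5650 -0.4694 -0.6366 -0.3235]
Step 7: x=[2.7555 6.7670 10.7059 12.6096] v=[1.7302 -0.4965 -0.7423 -0.2085]
Step 8: x=[2.9411 6.7166 10.6215 12.5997] v=[1.8558 -0.5038 -0.8441 -0.0989]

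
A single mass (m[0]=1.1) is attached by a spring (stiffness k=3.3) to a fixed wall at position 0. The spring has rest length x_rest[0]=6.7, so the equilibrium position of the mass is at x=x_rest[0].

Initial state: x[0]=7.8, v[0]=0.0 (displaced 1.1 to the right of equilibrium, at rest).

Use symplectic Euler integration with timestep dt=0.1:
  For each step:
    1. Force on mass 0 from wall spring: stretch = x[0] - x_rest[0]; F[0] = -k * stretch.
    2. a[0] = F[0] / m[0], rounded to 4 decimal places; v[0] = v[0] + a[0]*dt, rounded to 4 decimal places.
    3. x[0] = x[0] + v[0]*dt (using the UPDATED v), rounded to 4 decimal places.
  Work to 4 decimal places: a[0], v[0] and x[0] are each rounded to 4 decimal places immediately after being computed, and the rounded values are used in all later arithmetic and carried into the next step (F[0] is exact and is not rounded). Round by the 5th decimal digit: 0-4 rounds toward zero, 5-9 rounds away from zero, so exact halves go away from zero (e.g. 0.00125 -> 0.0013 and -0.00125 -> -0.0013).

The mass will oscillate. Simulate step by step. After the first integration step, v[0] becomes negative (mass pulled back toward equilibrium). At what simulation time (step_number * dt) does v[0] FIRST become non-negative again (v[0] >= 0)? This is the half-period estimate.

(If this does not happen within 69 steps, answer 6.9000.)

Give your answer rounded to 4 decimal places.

Answer: 1.9000

Derivation:
Step 0: x=[7.8000] v=[0.0000]
Step 1: x=[7.7670] v=[-0.3300]
Step 2: x=[7.7020] v=[-0.6501]
Step 3: x=[7.6069] v=[-0.9507]
Step 4: x=[7.4846] v=[-1.2228]
Step 5: x=[7.3388] v=[-1.4582]
Step 6: x=[7.1738] v=[-1.6498]
Step 7: x=[6.9946] v=[-1.7919]
Step 8: x=[6.8066] v=[-1.8803]
Step 9: x=[6.6154] v=[-1.9123]
Step 10: x=[6.4267] v=[-1.8869]
Step 11: x=[6.2462] v=[-1.8049]
Step 12: x=[6.0793] v=[-1.6688]
Step 13: x=[5.9310] v=[-1.4826]
Step 14: x=[5.8058] v=[-1.2519]
Step 15: x=[5.7074] v=[-0.9836]
Step 16: x=[5.6388] v=[-0.6858]
Step 17: x=[5.6021] v=[-0.3674]
Step 18: x=[5.5983] v=[-0.0380]
Step 19: x=[5.6276] v=[0.2925]
First v>=0 after going negative at step 19, time=1.9000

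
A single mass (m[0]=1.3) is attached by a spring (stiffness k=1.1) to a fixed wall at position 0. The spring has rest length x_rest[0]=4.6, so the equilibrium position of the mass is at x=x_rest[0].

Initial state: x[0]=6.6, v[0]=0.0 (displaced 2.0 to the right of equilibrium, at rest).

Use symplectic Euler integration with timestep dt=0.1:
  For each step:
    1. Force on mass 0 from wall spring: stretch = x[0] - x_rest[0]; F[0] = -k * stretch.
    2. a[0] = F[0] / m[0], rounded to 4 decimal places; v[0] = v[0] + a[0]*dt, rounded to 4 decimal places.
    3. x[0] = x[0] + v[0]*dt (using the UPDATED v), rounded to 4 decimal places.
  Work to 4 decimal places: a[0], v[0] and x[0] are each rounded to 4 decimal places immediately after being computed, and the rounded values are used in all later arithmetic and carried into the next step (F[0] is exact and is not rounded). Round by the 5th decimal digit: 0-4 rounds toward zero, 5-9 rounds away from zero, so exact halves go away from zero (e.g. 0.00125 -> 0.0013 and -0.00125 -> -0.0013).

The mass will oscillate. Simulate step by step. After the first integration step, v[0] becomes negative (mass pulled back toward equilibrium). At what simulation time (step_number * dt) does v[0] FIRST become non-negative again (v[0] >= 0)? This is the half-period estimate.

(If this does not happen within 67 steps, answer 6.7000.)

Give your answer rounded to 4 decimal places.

Answer: 3.5000

Derivation:
Step 0: x=[6.6000] v=[0.0000]
Step 1: x=[6.5831] v=[-0.1692]
Step 2: x=[6.5494] v=[-0.3370]
Step 3: x=[6.4992] v=[-0.5020]
Step 4: x=[6.4329] v=[-0.6627]
Step 5: x=[6.3511] v=[-0.8178]
Step 6: x=[6.2545] v=[-0.9660]
Step 7: x=[6.1439] v=[-1.1060]
Step 8: x=[6.0202] v=[-1.2366]
Step 9: x=[5.8845] v=[-1.3568]
Step 10: x=[5.7380] v=[-1.4655]
Step 11: x=[5.5818] v=[-1.5618]
Step 12: x=[5.4173] v=[-1.6449]
Step 13: x=[5.2459] v=[-1.7141]
Step 14: x=[5.0690] v=[-1.7688]
Step 15: x=[4.8882] v=[-1.8085]
Step 16: x=[4.7049] v=[-1.8329]
Step 17: x=[4.5207] v=[-1.8418]
Step 18: x=[4.3372] v=[-1.8351]
Step 19: x=[4.1559] v=[-1.8129]
Step 20: x=[3.9784] v=[-1.7753]
Step 21: x=[3.8061] v=[-1.7227]
Step 22: x=[3.6406] v=[-1.6555]
Step 23: x=[3.4832] v=[-1.5743]
Step 24: x=[3.3352] v=[-1.4798]
Step 25: x=[3.1979] v=[-1.3728]
Step 26: x=[3.0725] v=[-1.2542]
Step 27: x=[2.9600] v=[-1.1250]
Step 28: x=[2.8614] v=[-0.9862]
Step 29: x=[2.7775] v=[-0.8391]
Step 30: x=[2.7090] v=[-0.6849]
Step 31: x=[2.6565] v=[-0.5249]
Step 32: x=[2.6205] v=[-0.3605]
Step 33: x=[2.6012] v=[-0.1930]
Step 34: x=[2.5988] v=[-0.0239]
Step 35: x=[2.6133] v=[0.1454]
First v>=0 after going negative at step 35, time=3.5000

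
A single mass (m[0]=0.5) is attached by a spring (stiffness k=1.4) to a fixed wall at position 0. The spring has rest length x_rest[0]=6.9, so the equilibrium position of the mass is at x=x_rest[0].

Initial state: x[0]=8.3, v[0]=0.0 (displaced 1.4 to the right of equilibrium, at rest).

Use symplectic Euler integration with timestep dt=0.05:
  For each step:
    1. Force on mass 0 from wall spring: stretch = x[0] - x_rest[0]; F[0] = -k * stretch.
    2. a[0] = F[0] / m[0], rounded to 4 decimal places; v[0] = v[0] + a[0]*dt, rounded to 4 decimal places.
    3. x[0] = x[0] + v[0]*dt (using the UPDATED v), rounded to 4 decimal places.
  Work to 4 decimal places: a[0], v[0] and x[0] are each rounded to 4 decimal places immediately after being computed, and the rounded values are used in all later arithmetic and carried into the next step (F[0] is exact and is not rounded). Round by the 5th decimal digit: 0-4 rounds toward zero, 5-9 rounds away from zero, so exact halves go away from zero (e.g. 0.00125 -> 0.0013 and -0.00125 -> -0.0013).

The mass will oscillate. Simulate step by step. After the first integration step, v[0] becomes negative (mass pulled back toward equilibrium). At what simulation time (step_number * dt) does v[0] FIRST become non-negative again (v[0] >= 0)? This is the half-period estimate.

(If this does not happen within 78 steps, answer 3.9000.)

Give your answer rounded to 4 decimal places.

Step 0: x=[8.3000] v=[0.0000]
Step 1: x=[8.2902] v=[-0.1960]
Step 2: x=[8.2707] v=[-0.3906]
Step 3: x=[8.2416] v=[-0.5825]
Step 4: x=[8.2031] v=[-0.7703]
Step 5: x=[8.1555] v=[-0.9527]
Step 6: x=[8.0991] v=[-1.1285]
Step 7: x=[8.0343] v=[-1.2964]
Step 8: x=[7.9615] v=[-1.4552]
Step 9: x=[7.8813] v=[-1.6038]
Step 10: x=[7.7942] v=[-1.7412]
Step 11: x=[7.7009] v=[-1.8664]
Step 12: x=[7.6020] v=[-1.9785]
Step 13: x=[7.4982] v=[-2.0768]
Step 14: x=[7.3902] v=[-2.1606]
Step 15: x=[7.2787] v=[-2.2292]
Step 16: x=[7.1646] v=[-2.2822]
Step 17: x=[7.0486] v=[-2.3192]
Step 18: x=[6.9316] v=[-2.3400]
Step 19: x=[6.8144] v=[-2.3444]
Step 20: x=[6.6978] v=[-2.3324]
Step 21: x=[6.5826] v=[-2.3041]
Step 22: x=[6.4696] v=[-2.2597]
Step 23: x=[6.3596] v=[-2.1994]
Step 24: x=[6.2534] v=[-2.1237]
Step 25: x=[6.1517] v=[-2.0332]
Step 26: x=[6.0553] v=[-1.9284]
Step 27: x=[5.9648] v=[-1.8101]
Step 28: x=[5.8808] v=[-1.6792]
Step 29: x=[5.8040] v=[-1.5365]
Step 30: x=[5.7348] v=[-1.3831]
Step 31: x=[5.6738] v=[-1.2200]
Step 32: x=[5.6214] v=[-1.0483]
Step 33: x=[5.5779] v=[-0.8693]
Step 34: x=[5.5437] v=[-0.6842]
Step 35: x=[5.5190] v=[-0.4943]
Step 36: x=[5.5040] v=[-0.3010]
Step 37: x=[5.4987] v=[-0.1056]
Step 38: x=[5.5032] v=[0.0906]
First v>=0 after going negative at step 38, time=1.9000

Answer: 1.9000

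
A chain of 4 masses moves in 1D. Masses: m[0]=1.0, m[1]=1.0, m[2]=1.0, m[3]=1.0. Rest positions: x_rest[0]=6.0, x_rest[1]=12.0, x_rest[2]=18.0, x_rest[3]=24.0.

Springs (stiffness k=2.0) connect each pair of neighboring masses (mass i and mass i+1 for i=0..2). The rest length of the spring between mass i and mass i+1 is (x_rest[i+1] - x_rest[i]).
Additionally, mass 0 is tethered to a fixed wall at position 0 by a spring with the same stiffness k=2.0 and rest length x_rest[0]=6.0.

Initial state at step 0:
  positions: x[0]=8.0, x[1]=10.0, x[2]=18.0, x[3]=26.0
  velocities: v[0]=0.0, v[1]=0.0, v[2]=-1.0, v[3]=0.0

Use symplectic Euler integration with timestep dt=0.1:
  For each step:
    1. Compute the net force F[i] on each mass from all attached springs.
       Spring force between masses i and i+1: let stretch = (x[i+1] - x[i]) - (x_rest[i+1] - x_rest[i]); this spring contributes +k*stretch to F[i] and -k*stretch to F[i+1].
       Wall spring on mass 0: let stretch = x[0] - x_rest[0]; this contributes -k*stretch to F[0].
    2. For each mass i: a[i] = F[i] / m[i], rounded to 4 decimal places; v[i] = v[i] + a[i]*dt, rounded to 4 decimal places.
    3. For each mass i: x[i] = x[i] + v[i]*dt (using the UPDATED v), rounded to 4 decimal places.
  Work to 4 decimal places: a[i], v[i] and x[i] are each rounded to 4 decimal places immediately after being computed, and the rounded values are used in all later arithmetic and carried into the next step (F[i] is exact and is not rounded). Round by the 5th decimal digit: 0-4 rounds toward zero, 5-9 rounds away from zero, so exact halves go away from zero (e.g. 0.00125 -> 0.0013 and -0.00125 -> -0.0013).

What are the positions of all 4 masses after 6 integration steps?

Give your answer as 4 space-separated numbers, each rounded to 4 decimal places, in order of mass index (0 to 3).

Step 0: x=[8.0000 10.0000 18.0000 26.0000] v=[0.0000 0.0000 -1.0000 0.0000]
Step 1: x=[7.8800 10.1200 17.9000 25.9600] v=[-1.2000 1.2000 -1.0000 -0.4000]
Step 2: x=[7.6472 10.3508 17.8056 25.8788] v=[-2.3280 2.3080 -0.9440 -0.8120]
Step 3: x=[7.3155 10.6766 17.7236 25.7561] v=[-3.3167 3.2582 -0.8203 -1.2266]
Step 4: x=[6.9047 11.0761 17.6613 25.5928] v=[-4.1076 3.9954 -0.6232 -1.6331]
Step 5: x=[6.4393 11.5239 17.6259 25.3909] v=[-4.6543 4.4782 -0.3539 -2.0194]
Step 6: x=[5.9468 11.9921 17.6238 25.1537] v=[-4.9252 4.6817 -0.0213 -2.3724]

Answer: 5.9468 11.9921 17.6238 25.1537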